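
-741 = -741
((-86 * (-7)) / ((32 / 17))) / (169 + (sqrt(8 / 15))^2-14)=2.06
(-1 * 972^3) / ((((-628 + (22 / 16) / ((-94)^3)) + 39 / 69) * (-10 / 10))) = -46782015001399296 / 31963087295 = -1463626.29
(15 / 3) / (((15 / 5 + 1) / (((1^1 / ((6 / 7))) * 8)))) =35 / 3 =11.67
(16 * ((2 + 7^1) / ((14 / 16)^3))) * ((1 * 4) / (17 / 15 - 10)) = -4423680 / 45619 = -96.97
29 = 29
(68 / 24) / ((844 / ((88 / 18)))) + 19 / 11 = 218543 / 125334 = 1.74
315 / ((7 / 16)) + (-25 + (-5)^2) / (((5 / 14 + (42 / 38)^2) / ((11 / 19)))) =720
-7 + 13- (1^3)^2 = 5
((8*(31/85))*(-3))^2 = 553536/7225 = 76.61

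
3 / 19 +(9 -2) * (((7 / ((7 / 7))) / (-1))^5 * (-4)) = 8941327 / 19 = 470596.16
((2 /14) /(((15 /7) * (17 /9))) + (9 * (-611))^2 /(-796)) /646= -2570312697 /43708360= -58.81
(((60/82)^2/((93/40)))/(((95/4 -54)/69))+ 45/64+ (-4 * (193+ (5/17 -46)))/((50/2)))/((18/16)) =-4011427633469/192946188600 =-20.79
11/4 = 2.75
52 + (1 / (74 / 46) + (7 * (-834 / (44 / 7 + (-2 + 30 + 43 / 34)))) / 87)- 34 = 151922765 / 9078653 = 16.73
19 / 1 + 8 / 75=1433 / 75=19.11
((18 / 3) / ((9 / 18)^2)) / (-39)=-0.62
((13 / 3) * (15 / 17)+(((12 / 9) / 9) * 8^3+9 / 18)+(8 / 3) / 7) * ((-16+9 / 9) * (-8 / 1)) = 10353100 / 1071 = 9666.76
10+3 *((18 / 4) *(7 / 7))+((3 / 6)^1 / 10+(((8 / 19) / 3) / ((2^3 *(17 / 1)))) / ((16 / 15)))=608557 / 25840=23.55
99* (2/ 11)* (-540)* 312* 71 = -215317440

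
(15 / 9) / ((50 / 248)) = 124 / 15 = 8.27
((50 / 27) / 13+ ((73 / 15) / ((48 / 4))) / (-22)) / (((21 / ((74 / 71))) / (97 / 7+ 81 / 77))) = 29055101 / 316621305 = 0.09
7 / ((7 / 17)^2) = 289 / 7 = 41.29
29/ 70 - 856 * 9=-539251/ 70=-7703.59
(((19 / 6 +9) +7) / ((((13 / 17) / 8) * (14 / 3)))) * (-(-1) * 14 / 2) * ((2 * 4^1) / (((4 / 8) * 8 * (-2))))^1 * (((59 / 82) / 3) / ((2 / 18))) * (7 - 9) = 692070 / 533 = 1298.44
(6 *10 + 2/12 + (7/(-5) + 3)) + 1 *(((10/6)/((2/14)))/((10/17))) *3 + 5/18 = 10939/90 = 121.54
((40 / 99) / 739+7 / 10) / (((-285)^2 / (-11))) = -512527 / 5402274750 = -0.00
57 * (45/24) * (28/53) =56.46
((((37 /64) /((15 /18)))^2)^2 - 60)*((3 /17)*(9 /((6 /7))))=-2467696956417 /22282240000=-110.75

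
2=2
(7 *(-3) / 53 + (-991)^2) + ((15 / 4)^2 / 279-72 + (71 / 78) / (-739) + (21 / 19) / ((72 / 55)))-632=14127206323737029 / 14395282512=981377.50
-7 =-7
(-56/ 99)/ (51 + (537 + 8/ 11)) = -14/ 14571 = -0.00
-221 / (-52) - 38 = -135 / 4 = -33.75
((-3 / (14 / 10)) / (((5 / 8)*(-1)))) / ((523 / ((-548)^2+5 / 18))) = 3088844 / 1569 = 1968.67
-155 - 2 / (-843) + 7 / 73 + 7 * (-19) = -17717185 / 61539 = -287.90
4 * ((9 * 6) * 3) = 648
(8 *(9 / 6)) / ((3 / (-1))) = -4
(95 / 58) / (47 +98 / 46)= 437 / 13108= 0.03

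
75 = 75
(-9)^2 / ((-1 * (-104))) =81 / 104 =0.78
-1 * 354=-354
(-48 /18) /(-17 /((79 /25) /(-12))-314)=316 /29559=0.01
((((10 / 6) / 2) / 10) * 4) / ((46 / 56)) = 28 / 69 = 0.41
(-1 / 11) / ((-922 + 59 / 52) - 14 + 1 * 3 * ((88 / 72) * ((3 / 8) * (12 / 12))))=104 / 1067913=0.00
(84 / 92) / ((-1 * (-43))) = 21 / 989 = 0.02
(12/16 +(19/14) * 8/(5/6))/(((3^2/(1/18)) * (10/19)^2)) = 232123/756000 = 0.31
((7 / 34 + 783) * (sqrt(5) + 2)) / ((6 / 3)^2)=26629 / 68 + 26629 * sqrt(5) / 136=829.43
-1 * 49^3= -117649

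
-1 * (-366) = 366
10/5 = 2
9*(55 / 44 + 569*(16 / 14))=164187 / 28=5863.82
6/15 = 2/5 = 0.40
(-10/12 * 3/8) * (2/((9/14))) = -35/36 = -0.97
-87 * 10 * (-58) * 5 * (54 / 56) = 1703025 / 7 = 243289.29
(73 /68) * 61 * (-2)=-4453 /34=-130.97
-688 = -688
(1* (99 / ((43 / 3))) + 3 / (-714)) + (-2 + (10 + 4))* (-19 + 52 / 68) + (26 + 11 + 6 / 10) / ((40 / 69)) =-18812747 / 127925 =-147.06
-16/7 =-2.29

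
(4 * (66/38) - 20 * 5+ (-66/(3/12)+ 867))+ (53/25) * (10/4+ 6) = 501569/950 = 527.97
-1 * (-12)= 12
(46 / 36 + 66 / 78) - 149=-34369 / 234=-146.88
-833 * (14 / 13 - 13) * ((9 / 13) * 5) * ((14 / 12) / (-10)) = -4010.97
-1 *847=-847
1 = 1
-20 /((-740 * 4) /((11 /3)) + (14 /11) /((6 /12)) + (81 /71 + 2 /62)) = 48422 /1945485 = 0.02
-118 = -118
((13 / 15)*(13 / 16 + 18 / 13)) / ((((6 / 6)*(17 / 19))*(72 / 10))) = 8683 / 29376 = 0.30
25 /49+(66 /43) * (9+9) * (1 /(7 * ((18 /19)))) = 9853 /2107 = 4.68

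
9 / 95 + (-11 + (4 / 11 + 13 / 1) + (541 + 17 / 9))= 5128991 / 9405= 545.35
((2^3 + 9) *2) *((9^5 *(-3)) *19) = -114436962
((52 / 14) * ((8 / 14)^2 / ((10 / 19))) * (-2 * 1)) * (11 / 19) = -4576 / 1715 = -2.67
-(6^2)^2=-1296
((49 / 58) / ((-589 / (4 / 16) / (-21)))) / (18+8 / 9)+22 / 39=511424699 / 905976240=0.56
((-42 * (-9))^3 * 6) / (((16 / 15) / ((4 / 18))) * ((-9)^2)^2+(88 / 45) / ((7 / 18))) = 1417766490 / 137803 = 10288.36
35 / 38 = 0.92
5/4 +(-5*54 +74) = -194.75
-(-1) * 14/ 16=7/ 8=0.88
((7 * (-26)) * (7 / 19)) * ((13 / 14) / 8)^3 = -28561 / 272384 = -0.10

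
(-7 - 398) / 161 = -405 / 161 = -2.52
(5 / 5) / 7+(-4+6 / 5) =-93 / 35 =-2.66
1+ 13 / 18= 31 / 18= 1.72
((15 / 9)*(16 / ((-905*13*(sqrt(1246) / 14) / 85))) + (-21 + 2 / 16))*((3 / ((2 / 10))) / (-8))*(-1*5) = -12525 / 64 - 4250*sqrt(1246) / 209417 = -196.42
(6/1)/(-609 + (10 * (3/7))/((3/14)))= -6/589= -0.01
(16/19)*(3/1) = 48/19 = 2.53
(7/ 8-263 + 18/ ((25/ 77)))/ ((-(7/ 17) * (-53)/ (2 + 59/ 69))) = -46145871/ 1706600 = -27.04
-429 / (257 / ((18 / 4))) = -3861 / 514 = -7.51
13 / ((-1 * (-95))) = 13 / 95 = 0.14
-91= -91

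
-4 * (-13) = 52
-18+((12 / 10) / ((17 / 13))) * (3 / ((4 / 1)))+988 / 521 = -15.42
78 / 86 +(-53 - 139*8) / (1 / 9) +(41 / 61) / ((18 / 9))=-54997789 / 5246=-10483.76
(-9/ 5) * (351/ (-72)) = 351/ 40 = 8.78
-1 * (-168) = 168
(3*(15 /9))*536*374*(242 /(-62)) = -121280720 /31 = -3912281.29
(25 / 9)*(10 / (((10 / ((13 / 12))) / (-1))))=-325 / 108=-3.01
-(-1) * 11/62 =0.18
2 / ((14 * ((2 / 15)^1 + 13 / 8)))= 120 / 1477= 0.08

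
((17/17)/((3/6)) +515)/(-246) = -517/246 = -2.10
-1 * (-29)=29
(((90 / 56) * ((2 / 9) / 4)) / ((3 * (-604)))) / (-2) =5 / 202944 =0.00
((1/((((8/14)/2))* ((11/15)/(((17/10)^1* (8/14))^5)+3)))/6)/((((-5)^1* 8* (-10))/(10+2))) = 59633994/13111673525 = 0.00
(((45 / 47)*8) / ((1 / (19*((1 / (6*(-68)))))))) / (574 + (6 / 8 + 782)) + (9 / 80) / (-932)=-41341319 / 107768352960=-0.00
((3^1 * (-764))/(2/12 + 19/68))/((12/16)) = -6850.81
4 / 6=2 / 3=0.67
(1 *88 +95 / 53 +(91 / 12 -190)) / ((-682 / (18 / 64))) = 176727 / 4626688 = 0.04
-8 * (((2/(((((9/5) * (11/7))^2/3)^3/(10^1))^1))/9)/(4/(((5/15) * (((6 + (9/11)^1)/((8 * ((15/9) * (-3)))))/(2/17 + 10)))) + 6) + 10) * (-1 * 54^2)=3014393694595780480/12921998008491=233276.13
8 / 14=4 / 7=0.57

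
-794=-794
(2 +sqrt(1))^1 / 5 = 3 / 5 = 0.60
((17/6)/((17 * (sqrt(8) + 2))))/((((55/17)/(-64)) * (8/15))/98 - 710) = 3332/28388651 - 3332 * sqrt(2)/28388651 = -0.00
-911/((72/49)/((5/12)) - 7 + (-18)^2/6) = -223195/12379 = -18.03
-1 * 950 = -950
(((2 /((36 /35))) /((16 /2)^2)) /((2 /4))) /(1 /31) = 1085 /576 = 1.88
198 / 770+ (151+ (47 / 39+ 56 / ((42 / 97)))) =128217 / 455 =281.80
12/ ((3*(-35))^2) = 4/ 3675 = 0.00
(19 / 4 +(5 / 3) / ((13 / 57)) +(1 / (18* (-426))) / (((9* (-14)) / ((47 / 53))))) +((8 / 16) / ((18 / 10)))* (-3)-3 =5474872097 / 665689752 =8.22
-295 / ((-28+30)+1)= -295 / 3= -98.33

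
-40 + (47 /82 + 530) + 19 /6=60730 /123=493.74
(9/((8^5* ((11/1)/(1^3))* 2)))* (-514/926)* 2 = -2313/166887424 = -0.00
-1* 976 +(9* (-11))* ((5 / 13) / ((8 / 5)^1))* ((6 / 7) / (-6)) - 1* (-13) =-698589 / 728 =-959.60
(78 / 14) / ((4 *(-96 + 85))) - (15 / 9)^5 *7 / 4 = -423463 / 18711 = -22.63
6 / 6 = 1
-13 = -13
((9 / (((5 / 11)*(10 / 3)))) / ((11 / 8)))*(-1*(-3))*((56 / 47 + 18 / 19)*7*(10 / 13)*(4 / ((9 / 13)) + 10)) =27338976 / 11609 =2354.98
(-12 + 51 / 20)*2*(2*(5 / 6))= -31.50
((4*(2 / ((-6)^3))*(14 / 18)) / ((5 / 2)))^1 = -14 / 1215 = -0.01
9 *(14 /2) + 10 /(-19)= 62.47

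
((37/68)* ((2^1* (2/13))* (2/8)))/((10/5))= 37/1768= 0.02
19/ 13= 1.46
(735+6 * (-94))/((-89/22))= -3762/89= -42.27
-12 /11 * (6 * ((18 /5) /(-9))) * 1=144 /55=2.62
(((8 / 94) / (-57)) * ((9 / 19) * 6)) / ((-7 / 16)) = 1152 / 118769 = 0.01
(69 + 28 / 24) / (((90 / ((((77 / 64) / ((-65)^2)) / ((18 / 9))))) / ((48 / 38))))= 32417 / 231192000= 0.00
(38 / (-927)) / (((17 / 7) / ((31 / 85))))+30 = 40177204 / 1339515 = 29.99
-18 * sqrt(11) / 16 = -9 * sqrt(11) / 8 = -3.73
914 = 914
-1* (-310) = 310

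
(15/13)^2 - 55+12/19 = -170302/3211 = -53.04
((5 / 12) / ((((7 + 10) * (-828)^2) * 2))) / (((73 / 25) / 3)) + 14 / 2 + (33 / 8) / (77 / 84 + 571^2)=186412895256158491 / 26630365406633856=7.00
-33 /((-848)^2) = -33 /719104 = -0.00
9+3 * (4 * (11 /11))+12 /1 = 33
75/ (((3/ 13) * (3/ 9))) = 975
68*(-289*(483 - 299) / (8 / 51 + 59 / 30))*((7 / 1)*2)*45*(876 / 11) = -339248671372800 / 3971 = -85431546555.73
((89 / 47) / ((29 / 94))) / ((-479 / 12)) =-0.15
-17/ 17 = -1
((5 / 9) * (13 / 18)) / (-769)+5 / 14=155495 / 436023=0.36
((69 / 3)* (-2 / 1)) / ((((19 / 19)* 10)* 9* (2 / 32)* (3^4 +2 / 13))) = -4784 / 47475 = -0.10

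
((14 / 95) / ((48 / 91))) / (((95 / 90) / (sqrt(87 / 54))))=637 * sqrt(58) / 14440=0.34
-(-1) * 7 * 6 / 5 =42 / 5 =8.40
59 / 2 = 29.50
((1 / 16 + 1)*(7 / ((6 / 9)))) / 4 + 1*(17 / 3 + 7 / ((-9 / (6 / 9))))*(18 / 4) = 9967 / 384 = 25.96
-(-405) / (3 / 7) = 945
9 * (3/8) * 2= 27/4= 6.75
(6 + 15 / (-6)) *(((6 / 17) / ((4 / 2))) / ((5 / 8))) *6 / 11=504 / 935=0.54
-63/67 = -0.94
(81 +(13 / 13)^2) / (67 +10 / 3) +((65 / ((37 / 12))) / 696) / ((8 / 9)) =4346763 / 3622448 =1.20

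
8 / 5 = 1.60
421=421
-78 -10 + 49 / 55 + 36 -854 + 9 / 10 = -99463 / 110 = -904.21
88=88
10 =10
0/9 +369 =369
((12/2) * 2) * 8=96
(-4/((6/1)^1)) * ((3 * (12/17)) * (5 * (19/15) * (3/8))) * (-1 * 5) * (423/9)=13395/17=787.94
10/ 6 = 5/ 3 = 1.67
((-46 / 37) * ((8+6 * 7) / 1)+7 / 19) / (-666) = 43441 / 468198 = 0.09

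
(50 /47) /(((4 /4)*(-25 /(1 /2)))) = -1 /47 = -0.02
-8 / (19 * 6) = -4 / 57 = -0.07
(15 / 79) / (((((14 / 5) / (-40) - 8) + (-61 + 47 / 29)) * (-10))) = 1450 / 5150879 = 0.00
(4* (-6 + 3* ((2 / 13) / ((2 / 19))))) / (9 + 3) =-7 / 13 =-0.54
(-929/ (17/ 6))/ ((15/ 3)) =-5574/ 85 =-65.58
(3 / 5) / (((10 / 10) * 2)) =3 / 10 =0.30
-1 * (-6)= 6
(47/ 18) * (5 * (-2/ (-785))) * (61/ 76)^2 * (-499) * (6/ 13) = -87268613/ 17683224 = -4.94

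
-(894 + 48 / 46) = -895.04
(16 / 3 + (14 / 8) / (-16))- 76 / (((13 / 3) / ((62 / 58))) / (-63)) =85872659 / 72384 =1186.35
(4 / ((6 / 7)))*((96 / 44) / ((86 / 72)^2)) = 145152 / 20339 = 7.14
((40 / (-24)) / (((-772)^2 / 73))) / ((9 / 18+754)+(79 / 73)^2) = -1945085 / 7200031747368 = -0.00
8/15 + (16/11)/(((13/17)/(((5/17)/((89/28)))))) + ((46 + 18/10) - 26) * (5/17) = 23110717/3245385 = 7.12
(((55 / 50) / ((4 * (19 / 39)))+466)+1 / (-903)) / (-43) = -320193107 / 29510040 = -10.85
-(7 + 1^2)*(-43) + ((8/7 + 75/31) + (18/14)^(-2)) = 6119734/17577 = 348.17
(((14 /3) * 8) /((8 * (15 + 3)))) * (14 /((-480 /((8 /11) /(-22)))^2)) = 49 /2846210400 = 0.00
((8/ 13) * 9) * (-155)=-11160/ 13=-858.46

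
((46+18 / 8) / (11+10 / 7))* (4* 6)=2702 / 29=93.17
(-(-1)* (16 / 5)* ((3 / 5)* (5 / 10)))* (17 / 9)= 136 / 75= 1.81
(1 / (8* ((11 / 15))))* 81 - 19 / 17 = 18983 / 1496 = 12.69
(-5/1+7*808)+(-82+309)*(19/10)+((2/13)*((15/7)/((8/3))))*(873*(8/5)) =5692033/910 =6254.98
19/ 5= 3.80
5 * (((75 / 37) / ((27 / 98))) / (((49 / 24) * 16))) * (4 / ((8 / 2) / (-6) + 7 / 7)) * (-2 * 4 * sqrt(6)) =-264.81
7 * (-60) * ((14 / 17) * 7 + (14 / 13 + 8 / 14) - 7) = -38340 / 221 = -173.48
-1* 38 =-38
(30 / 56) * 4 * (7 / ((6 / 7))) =17.50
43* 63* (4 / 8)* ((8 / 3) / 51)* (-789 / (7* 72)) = -11309 / 102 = -110.87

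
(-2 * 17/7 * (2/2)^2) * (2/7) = -68/49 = -1.39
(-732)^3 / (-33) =130741056 / 11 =11885550.55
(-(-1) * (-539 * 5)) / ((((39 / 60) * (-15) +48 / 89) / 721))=691741820 / 3279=210961.21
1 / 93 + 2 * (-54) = -107.99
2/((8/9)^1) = 9/4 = 2.25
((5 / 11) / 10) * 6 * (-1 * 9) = -2.45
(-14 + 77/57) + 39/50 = -33827/2850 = -11.87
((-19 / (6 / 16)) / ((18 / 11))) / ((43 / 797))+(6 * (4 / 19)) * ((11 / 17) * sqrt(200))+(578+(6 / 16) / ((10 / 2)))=194123 / 46440+2640 * sqrt(2) / 323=15.74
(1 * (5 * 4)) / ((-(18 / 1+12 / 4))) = -20 / 21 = -0.95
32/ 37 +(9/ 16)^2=11189/ 9472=1.18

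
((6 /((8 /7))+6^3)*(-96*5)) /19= -5589.47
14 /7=2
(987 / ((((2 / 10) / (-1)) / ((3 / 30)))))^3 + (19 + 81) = -961504003 / 8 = -120188000.38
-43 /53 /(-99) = 43 /5247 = 0.01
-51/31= -1.65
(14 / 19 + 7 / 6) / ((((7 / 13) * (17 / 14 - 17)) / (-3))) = 217 / 323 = 0.67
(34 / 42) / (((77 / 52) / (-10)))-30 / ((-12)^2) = -73415 / 12936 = -5.68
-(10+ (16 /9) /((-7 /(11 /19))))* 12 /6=-23588 /1197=-19.71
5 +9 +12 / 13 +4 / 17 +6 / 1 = 4676 / 221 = 21.16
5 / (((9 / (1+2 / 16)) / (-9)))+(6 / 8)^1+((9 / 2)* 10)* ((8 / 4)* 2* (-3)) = -4359 / 8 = -544.88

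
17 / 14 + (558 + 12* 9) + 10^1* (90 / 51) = 162997 / 238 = 684.86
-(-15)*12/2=90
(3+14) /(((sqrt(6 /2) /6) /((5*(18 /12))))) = 255*sqrt(3) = 441.67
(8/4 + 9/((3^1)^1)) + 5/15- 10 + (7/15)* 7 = -7/5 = -1.40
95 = 95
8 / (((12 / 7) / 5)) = 70 / 3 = 23.33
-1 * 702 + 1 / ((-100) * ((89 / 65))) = -1249573 / 1780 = -702.01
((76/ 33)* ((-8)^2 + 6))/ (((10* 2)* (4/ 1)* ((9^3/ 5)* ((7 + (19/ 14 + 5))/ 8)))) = 37240/ 4498659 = 0.01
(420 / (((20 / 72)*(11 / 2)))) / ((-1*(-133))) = 432 / 209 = 2.07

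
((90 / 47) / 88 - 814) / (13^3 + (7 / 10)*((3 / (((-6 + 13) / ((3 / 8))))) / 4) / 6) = -269329120 / 726944911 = -0.37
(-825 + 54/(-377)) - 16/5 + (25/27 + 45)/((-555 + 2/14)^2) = -79497564965203/95971785390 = -828.34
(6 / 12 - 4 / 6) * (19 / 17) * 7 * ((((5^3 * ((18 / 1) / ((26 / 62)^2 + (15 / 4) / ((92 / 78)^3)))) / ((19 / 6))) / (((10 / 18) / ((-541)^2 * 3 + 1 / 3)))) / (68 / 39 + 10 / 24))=-111765337299217728000 / 405825843293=-275402217.84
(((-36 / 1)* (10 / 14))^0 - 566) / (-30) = 18.83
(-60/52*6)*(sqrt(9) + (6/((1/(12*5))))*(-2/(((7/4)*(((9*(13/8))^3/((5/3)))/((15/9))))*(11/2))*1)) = -3617806030/178134957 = -20.31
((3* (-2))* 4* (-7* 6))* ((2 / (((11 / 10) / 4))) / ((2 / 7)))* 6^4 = 365783040 / 11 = 33253003.64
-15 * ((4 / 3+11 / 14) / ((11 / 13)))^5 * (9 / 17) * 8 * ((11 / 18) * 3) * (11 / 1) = -10366610924987785 / 82143069624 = -126201.89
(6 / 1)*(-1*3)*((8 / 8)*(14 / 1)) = -252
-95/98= -0.97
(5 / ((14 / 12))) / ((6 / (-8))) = -40 / 7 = -5.71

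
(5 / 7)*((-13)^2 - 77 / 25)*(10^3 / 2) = 414800 / 7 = 59257.14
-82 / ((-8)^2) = -41 / 32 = -1.28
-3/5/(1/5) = -3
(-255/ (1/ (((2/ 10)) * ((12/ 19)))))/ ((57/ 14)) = -2856/ 361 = -7.91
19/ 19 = 1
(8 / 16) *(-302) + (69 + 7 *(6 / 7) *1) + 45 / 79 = -5959 / 79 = -75.43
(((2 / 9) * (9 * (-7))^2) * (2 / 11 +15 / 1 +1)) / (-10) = -78498 / 55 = -1427.24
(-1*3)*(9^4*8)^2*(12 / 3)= -33059881728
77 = 77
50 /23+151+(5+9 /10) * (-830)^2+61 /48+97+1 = 4487497739 /1104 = 4064762.44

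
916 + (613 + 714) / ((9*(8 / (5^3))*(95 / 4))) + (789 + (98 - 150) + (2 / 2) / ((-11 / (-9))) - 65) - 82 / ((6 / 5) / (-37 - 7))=4692.49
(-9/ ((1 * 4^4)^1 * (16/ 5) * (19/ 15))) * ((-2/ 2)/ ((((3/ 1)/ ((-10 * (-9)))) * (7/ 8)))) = 10125/ 34048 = 0.30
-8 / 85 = -0.09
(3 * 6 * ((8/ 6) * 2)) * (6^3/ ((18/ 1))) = 576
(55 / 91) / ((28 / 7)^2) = 55 / 1456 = 0.04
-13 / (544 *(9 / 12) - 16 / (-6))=-39 / 1232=-0.03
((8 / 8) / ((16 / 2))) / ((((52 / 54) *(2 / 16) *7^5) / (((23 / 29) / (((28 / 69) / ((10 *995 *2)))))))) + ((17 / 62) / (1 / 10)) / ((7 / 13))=20611475215 / 2749927726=7.50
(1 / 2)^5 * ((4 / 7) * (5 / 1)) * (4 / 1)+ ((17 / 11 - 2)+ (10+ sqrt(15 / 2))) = sqrt(30) / 2+ 1525 / 154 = 12.64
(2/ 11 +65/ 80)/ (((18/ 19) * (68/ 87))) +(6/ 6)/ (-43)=4074467/ 3087744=1.32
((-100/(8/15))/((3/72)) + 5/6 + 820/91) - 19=-2461999/546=-4509.16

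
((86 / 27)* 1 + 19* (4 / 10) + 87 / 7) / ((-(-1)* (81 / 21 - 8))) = -21937 / 3915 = -5.60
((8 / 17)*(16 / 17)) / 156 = 32 / 11271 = 0.00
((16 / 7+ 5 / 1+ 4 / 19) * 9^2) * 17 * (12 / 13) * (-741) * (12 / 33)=-197693136 / 77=-2567443.32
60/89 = 0.67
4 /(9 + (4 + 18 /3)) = 4 /19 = 0.21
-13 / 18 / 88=-13 / 1584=-0.01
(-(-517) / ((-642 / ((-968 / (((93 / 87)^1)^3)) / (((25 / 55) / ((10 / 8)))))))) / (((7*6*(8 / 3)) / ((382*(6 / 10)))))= 3205501315973 / 892538360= 3591.44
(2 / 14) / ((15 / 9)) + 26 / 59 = 1087 / 2065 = 0.53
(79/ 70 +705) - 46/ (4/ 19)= 17067/ 35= 487.63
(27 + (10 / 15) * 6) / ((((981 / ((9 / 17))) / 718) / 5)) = 111290 / 1853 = 60.06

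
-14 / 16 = -7 / 8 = -0.88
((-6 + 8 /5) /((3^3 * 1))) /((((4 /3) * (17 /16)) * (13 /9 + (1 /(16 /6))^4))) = -32768 /417095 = -0.08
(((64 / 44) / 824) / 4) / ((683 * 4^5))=0.00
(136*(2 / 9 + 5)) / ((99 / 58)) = 370736 / 891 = 416.09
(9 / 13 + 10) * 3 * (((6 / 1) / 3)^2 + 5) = 3753 / 13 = 288.69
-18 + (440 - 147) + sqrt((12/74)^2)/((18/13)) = 30538/111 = 275.12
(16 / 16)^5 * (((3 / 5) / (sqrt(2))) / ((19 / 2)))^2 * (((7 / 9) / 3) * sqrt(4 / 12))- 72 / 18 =-4 + 14 * sqrt(3) / 81225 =-4.00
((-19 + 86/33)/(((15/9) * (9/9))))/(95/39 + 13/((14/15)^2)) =-0.57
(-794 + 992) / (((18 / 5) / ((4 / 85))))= 44 / 17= 2.59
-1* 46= -46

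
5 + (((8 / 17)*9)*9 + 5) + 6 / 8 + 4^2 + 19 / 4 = 2367 / 34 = 69.62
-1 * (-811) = 811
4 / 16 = 1 / 4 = 0.25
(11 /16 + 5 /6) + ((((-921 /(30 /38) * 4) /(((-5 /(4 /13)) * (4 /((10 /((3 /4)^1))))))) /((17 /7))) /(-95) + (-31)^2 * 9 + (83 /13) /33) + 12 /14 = 176583827449 /20420400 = 8647.42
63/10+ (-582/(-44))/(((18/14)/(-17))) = -27818/165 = -168.59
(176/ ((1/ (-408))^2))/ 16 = 1831104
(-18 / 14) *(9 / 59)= -81 / 413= -0.20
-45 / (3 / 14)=-210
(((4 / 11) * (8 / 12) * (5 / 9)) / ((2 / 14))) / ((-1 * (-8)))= 35 / 297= 0.12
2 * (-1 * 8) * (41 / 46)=-328 / 23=-14.26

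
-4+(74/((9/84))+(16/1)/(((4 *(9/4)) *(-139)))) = 859004/1251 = 686.65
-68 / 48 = -17 / 12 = -1.42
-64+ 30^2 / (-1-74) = -76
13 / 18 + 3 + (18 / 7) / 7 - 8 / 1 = -3449 / 882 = -3.91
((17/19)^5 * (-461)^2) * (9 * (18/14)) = 24441703789257/17332693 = 1410150.39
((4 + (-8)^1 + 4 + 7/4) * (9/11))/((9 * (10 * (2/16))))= 7/55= 0.13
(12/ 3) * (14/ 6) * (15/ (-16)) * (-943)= 33005/ 4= 8251.25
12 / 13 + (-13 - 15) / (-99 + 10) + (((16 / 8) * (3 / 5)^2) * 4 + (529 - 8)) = 15189029 / 28925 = 525.12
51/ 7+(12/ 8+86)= 1327/ 14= 94.79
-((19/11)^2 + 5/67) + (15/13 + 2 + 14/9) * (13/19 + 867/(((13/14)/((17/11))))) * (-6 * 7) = -1173690816670/4110249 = -285552.24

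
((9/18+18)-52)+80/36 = -563/18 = -31.28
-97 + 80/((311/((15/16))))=-30092/311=-96.76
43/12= 3.58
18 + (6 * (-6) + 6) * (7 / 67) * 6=-54 / 67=-0.81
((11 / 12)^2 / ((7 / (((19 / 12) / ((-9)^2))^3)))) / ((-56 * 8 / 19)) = -0.00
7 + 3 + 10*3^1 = 40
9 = 9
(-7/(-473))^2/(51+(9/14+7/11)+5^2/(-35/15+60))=118678/28563542447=0.00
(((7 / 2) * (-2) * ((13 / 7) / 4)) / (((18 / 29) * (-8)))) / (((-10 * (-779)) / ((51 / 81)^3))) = 1852201 / 88318408320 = 0.00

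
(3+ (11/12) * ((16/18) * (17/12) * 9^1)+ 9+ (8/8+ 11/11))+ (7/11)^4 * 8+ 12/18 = 6948835/263538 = 26.37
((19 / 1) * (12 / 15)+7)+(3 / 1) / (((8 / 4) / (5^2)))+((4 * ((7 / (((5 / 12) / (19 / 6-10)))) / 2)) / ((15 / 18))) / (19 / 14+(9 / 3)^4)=3248841 / 57650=56.35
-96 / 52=-24 / 13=-1.85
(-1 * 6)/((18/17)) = -17/3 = -5.67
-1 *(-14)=14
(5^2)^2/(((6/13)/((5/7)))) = 40625/42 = 967.26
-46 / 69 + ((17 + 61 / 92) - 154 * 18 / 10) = -359081 / 1380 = -260.20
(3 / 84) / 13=1 / 364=0.00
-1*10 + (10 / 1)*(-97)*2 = -1950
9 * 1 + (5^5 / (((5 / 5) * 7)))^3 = 30517581212 / 343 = 88972539.98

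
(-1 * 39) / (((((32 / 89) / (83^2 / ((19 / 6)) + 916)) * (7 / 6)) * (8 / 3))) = -917458191 / 8512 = -107784.09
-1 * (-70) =70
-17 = -17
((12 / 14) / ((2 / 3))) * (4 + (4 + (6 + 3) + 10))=243 / 7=34.71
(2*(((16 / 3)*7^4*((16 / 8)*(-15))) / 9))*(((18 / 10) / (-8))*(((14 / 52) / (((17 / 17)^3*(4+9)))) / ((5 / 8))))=537824 / 845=636.48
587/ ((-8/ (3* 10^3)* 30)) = -14675/ 2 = -7337.50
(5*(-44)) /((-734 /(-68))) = -7480 /367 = -20.38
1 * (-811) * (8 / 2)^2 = -12976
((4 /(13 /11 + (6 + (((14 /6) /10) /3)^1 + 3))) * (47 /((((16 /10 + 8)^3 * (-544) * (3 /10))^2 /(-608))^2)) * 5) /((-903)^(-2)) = 9214945568084716796875 /145026689477449637665940963328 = 0.00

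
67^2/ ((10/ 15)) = 13467/ 2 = 6733.50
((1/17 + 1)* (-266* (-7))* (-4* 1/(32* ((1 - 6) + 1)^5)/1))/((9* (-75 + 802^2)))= 931/22391179264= 0.00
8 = 8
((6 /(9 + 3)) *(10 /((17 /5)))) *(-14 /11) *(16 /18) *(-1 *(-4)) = -11200 /1683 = -6.65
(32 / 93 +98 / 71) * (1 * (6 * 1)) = 22772 / 2201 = 10.35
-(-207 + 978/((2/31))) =-14952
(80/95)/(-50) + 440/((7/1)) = 208944/3325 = 62.84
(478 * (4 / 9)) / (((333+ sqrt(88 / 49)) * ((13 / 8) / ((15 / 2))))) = 207987360 / 70635149 - 535360 * sqrt(22) / 211905447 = 2.93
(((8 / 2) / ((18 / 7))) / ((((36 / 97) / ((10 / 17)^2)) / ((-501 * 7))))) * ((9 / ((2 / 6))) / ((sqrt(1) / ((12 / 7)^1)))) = -68035800 / 289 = -235417.99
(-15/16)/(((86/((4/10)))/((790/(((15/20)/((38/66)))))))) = -7505/2838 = -2.64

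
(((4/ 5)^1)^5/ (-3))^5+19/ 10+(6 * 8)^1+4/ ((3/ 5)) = 8193073405091055455377/ 144839286804199218750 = 56.57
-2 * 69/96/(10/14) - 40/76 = -3859/1520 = -2.54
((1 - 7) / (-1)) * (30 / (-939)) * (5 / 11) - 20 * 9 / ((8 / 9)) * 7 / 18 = -1085745 / 13772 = -78.84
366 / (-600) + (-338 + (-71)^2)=470239 / 100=4702.39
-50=-50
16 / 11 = 1.45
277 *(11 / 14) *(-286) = -62245.86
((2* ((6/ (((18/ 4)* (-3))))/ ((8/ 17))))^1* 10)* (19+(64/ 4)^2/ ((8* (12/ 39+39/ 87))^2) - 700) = 1861354106/ 146205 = 12731.12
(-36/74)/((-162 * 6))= 1/1998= 0.00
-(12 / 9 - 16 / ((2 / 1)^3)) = 2 / 3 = 0.67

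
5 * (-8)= -40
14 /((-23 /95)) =-57.83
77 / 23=3.35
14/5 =2.80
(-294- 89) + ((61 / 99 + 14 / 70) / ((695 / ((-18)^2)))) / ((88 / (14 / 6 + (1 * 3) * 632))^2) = -205.94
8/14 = 4/7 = 0.57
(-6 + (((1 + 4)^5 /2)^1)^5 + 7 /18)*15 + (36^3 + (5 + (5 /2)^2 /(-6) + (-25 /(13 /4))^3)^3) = 20479308334552329943955320917827 /146596599332352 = 139698386100507638.15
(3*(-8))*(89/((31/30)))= -64080/31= -2067.10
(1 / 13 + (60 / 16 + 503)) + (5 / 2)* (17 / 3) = 81275 / 156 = 520.99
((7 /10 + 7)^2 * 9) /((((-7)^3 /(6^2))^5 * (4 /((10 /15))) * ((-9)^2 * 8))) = -0.00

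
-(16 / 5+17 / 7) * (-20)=788 / 7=112.57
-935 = -935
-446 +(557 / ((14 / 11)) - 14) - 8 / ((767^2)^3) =-63725979753195831209 / 2850363311644541966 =-22.36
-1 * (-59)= 59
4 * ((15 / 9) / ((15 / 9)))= 4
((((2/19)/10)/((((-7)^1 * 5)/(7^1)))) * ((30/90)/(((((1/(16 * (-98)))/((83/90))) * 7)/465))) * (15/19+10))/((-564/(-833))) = 2460518732/2290545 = 1074.21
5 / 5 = 1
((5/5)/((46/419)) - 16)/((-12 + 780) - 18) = -317/34500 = -0.01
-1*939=-939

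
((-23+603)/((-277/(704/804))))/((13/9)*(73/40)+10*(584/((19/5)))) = -232742400/195426845329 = -0.00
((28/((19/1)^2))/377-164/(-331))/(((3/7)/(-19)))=-156304232/7112859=-21.97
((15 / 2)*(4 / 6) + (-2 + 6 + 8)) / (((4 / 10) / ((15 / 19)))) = 1275 / 38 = 33.55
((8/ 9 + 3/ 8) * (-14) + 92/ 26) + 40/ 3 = -385/ 468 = -0.82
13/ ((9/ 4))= 52/ 9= 5.78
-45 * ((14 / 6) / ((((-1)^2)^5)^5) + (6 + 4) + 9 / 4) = -2625 / 4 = -656.25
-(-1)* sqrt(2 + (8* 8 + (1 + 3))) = sqrt(70) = 8.37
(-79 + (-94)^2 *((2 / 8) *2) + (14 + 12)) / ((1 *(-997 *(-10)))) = 873 / 1994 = 0.44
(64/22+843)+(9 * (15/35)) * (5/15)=65234/77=847.19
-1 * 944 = -944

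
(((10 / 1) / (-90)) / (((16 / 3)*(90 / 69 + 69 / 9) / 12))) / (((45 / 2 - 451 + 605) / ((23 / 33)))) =-529 / 4807154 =-0.00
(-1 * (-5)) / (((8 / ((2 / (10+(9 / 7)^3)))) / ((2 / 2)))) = 1715 / 16636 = 0.10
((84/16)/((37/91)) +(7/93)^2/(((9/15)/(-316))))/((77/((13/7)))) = 10115209/42241716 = 0.24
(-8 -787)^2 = 632025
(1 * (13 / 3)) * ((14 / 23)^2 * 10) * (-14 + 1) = -208.72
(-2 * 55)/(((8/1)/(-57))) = 3135/4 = 783.75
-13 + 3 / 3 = -12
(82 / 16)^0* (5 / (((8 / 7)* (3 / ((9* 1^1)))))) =105 / 8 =13.12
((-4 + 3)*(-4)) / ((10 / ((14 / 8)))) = 7 / 10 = 0.70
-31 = -31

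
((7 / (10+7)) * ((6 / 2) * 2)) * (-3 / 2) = -63 / 17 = -3.71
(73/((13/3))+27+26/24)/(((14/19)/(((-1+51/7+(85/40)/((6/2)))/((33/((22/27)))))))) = 156475925/14859936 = 10.53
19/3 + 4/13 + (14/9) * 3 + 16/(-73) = 10523/949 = 11.09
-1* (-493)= 493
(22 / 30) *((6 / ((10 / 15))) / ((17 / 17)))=33 / 5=6.60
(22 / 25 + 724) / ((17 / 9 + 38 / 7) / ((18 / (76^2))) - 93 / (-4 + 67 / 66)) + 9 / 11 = 2413595412 / 2149527325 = 1.12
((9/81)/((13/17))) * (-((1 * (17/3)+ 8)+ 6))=-1003/351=-2.86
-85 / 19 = -4.47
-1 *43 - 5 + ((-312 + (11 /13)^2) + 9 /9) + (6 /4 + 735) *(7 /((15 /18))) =4924927 /845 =5828.32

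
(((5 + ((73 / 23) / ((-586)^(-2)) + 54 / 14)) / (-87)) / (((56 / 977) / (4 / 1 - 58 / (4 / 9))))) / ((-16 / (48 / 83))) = -942924488077 / 943544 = -999343.42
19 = 19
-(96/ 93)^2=-1024/ 961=-1.07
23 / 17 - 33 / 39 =112 / 221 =0.51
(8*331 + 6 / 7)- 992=11598 / 7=1656.86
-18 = -18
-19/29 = -0.66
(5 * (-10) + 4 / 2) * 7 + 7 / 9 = -3017 / 9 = -335.22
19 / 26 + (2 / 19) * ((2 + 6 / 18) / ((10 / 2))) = 5779 / 7410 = 0.78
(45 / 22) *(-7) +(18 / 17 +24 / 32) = -9357 / 748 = -12.51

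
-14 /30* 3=-7 /5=-1.40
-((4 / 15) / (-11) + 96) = -15836 / 165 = -95.98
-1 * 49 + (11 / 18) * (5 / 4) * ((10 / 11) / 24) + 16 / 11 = -451597 / 9504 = -47.52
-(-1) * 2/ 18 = 1/ 9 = 0.11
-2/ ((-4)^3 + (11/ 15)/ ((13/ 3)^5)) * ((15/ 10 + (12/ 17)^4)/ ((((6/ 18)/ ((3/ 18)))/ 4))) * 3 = 3252916537650/ 9923369631749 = 0.33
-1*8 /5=-1.60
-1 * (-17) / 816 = 1 / 48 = 0.02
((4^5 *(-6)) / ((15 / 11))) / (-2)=11264 / 5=2252.80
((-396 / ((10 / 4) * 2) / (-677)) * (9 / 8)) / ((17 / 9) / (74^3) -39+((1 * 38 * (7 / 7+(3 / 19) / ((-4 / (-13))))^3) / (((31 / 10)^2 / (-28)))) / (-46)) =-563658378011388 / 131314717480180345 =-0.00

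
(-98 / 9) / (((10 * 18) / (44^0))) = -49 / 810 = -0.06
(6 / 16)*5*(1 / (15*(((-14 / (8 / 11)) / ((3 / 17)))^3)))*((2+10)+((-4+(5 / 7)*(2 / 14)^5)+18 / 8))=-260475966 / 263880427955221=-0.00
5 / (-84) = -5 / 84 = -0.06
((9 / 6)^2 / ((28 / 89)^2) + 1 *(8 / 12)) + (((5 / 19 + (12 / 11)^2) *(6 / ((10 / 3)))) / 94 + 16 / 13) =1629297948263 / 66076570560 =24.66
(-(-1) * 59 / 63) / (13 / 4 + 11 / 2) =0.11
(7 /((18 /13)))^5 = 3302.51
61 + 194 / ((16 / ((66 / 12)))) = 2043 / 16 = 127.69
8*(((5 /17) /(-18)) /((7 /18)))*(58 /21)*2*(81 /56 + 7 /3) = -368300 /52479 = -7.02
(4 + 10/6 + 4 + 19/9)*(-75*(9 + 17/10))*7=-66161.67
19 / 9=2.11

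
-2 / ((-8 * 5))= 1 / 20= 0.05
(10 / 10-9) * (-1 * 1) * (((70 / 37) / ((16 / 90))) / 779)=3150 / 28823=0.11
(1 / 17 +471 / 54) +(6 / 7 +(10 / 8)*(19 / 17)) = 11.04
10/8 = 5/4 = 1.25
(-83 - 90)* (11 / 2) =-1903 / 2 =-951.50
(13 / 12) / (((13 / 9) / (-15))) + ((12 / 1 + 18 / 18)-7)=-21 / 4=-5.25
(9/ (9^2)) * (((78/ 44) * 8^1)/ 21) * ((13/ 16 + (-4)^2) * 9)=3497/ 308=11.35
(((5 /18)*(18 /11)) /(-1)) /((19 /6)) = -30 /209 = -0.14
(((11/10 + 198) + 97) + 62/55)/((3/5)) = 32695/66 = 495.38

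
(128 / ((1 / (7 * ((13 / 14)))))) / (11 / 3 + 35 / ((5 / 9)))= 312 / 25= 12.48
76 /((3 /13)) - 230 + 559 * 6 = 10360 /3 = 3453.33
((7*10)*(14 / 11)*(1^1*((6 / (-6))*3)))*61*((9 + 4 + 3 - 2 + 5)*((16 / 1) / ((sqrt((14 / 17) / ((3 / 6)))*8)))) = -486780*sqrt(119) / 11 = -482740.26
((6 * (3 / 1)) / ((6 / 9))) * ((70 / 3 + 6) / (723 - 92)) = 1.26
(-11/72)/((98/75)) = -275/2352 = -0.12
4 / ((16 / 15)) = 15 / 4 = 3.75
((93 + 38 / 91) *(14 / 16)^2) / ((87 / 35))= 2082745 / 72384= 28.77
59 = 59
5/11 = 0.45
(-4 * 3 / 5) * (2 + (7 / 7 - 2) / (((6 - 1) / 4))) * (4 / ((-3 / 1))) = 3.84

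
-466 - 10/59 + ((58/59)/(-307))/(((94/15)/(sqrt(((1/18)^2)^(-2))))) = -396996156/851311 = -466.34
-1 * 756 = -756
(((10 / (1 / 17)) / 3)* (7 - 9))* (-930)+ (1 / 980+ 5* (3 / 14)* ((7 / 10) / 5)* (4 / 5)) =105400.12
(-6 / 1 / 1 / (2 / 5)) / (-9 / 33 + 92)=-165 / 1009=-0.16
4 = 4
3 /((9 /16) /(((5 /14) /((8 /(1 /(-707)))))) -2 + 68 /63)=-945 /2806373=-0.00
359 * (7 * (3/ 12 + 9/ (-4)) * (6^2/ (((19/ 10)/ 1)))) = -1809360/ 19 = -95229.47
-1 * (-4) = 4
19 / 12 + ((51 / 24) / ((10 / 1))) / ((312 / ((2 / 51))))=59281 / 37440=1.58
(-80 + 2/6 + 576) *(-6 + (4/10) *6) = -8934/5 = -1786.80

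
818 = 818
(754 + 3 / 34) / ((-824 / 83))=-2128037 / 28016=-75.96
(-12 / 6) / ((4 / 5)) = -5 / 2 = -2.50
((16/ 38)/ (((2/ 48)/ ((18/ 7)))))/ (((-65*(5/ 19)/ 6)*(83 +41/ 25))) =-5184/ 48139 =-0.11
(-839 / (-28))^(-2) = 784 / 703921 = 0.00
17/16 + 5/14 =159/112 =1.42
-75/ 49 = -1.53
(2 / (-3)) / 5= -2 / 15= -0.13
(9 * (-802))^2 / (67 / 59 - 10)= -3073871916 / 523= -5877384.16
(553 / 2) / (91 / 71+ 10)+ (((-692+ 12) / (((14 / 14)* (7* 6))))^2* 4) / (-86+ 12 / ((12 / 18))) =237829 / 26166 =9.09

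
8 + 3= 11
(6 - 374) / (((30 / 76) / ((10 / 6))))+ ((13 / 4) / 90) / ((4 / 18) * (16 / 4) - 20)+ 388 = -72185077 / 61920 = -1165.78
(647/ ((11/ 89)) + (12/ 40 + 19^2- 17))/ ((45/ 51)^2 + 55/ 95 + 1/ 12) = 20219059038/ 5221645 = 3872.16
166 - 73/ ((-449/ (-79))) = 68767/ 449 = 153.16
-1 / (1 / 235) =-235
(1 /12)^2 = 1 /144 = 0.01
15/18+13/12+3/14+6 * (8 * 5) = 20339/84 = 242.13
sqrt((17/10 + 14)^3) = 157*sqrt(1570)/100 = 62.21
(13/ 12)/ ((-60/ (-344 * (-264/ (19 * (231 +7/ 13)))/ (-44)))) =169/ 19950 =0.01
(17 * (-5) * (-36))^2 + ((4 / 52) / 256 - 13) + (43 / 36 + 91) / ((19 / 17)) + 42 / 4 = 5328757918187 / 569088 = 9363679.99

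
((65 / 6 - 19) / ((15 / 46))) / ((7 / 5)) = -161 / 9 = -17.89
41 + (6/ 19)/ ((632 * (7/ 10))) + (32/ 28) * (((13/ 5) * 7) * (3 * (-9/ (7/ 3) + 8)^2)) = 817856399/ 735490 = 1111.99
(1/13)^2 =1/169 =0.01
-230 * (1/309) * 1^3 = -230/309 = -0.74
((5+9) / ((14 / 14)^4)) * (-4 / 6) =-28 / 3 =-9.33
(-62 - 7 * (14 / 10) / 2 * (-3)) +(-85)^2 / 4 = 35179 / 20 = 1758.95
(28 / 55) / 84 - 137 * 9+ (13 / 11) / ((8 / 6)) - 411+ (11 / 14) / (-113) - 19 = -867723511 / 522060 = -1662.11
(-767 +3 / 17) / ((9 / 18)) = -26072 / 17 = -1533.65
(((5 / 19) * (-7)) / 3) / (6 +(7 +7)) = -7 / 228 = -0.03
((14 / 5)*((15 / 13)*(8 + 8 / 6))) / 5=392 / 65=6.03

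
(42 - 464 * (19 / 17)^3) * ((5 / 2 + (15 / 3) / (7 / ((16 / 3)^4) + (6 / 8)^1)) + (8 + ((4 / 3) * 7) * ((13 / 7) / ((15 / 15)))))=-1697964512955 / 81423149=-20853.58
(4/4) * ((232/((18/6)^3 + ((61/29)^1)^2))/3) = 48778/19821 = 2.46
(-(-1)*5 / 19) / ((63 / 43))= 215 / 1197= 0.18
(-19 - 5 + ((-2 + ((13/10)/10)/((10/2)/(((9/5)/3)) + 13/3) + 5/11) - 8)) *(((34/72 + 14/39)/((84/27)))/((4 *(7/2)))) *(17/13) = -1324273089/1582380800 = -0.84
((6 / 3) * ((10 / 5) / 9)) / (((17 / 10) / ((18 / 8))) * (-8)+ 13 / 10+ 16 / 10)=-40 / 283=-0.14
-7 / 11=-0.64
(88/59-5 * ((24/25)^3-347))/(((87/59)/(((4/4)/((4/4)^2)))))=1174.62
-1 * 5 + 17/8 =-23/8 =-2.88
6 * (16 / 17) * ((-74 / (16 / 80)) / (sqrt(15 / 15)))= -2089.41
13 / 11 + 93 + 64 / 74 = 38684 / 407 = 95.05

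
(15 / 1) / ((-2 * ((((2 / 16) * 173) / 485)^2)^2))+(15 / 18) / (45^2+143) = -22110506630682874795 / 11651851493328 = -1897595.99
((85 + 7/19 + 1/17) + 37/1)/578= 19772/93347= 0.21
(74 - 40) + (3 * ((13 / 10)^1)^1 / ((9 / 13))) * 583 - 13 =99157 / 30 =3305.23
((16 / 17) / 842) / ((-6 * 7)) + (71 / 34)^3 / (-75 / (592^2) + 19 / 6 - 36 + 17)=-415883044467364 / 723087822446745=-0.58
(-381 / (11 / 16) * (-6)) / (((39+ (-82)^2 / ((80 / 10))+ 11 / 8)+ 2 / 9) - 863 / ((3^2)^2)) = 3.82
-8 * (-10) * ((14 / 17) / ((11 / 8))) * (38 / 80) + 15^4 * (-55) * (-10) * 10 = 52067816756 / 187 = 278437522.76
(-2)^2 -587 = -583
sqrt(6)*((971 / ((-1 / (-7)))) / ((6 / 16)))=54376*sqrt(6) / 3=44397.82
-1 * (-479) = 479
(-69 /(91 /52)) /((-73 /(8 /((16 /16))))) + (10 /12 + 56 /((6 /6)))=187499 /3066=61.15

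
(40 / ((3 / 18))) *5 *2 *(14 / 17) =33600 / 17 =1976.47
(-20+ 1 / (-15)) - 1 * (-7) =-196 / 15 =-13.07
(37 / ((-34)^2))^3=50653 / 1544804416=0.00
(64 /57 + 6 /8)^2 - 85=-4236311 /51984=-81.49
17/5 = 3.40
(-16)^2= 256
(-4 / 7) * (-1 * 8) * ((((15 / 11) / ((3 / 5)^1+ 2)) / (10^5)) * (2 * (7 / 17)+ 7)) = 57 / 303875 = 0.00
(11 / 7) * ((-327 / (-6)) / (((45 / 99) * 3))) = 13189 / 210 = 62.80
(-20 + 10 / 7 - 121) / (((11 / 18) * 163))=-17586 / 12551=-1.40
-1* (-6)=6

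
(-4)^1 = -4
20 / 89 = 0.22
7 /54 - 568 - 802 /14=-236309 /378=-625.16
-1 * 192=-192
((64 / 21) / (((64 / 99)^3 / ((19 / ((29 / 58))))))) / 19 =323433 / 14336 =22.56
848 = 848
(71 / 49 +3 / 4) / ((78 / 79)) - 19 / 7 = -7447 / 15288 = -0.49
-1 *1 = -1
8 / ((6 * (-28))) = -1 / 21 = -0.05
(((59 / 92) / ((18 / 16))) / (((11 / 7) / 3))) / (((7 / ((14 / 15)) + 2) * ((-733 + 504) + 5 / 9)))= -1239 / 2470798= -0.00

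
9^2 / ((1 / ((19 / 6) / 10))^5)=2476099 / 9600000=0.26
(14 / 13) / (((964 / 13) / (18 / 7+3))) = 39 / 482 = 0.08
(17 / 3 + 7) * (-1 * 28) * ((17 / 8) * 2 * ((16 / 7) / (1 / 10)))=-103360 / 3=-34453.33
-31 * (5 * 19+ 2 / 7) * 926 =-19146902 / 7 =-2735271.71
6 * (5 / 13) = 30 / 13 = 2.31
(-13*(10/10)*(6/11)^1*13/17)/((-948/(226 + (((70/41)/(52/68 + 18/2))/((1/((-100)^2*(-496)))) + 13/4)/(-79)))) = 2036075565121/31772232008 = 64.08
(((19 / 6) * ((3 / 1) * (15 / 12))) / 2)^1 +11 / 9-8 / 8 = 887 / 144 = 6.16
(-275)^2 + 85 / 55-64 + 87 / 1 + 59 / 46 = 38279319 / 506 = 75650.83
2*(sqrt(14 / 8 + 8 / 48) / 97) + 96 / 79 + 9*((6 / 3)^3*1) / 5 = sqrt(69) / 291 + 6168 / 395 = 15.64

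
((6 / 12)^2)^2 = 1 / 16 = 0.06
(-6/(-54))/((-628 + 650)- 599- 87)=-1/5976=-0.00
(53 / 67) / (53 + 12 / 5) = 265 / 18559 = 0.01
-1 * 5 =-5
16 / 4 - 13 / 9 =23 / 9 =2.56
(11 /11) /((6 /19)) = 19 /6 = 3.17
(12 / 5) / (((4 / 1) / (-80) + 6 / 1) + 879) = 48 / 17699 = 0.00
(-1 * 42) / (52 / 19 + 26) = -1.46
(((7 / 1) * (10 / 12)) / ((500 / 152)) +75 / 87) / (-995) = -5732 / 2164125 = -0.00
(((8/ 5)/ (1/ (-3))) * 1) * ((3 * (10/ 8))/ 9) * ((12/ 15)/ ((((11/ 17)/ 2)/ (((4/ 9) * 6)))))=-2176/ 165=-13.19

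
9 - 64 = -55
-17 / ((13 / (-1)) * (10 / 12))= 102 / 65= 1.57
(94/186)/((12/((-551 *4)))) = -25897/279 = -92.82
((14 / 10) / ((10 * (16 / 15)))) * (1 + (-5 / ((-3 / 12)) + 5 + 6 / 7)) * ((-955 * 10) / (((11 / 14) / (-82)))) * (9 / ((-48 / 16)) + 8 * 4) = 1120733565 / 11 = 101884869.55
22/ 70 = 11/ 35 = 0.31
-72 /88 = -9 /11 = -0.82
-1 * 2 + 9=7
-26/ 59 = -0.44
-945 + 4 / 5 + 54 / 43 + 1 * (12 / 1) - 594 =-327863 / 215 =-1524.94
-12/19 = -0.63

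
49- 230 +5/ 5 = -180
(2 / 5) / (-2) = -1 / 5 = -0.20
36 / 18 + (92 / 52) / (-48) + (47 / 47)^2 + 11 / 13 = 2377 / 624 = 3.81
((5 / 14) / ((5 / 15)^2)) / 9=5 / 14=0.36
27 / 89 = 0.30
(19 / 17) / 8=19 / 136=0.14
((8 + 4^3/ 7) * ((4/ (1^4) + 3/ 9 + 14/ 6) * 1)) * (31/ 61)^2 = 768800/ 26047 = 29.52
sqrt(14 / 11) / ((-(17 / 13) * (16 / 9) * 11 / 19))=-2223 * sqrt(154) / 32912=-0.84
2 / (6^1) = 1 / 3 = 0.33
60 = 60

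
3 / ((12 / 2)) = 1 / 2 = 0.50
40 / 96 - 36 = -427 / 12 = -35.58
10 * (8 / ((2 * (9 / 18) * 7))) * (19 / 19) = 80 / 7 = 11.43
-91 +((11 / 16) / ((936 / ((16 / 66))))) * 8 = -63881 / 702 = -91.00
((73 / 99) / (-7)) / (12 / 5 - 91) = 365 / 306999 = 0.00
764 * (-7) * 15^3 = -18049500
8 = 8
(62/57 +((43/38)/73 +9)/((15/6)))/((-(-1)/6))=195314/6935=28.16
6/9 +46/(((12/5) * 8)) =49/16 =3.06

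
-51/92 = -0.55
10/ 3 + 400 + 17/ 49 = 59341/ 147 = 403.68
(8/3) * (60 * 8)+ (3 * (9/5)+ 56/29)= 186663/145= 1287.33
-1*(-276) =276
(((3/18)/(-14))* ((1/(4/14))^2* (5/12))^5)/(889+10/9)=-126105021875/2721646116864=-0.05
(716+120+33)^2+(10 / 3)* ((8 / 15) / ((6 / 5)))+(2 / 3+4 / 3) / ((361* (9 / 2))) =7360568719 / 9747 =755162.48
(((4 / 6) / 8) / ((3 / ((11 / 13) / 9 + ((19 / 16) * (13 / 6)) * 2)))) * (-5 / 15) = -9809 / 202176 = -0.05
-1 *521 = -521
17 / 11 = 1.55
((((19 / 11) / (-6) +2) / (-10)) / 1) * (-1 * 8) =226 / 165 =1.37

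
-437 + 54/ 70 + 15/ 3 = -15093/ 35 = -431.23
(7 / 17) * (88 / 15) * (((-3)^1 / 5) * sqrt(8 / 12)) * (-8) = 4928 * sqrt(6) / 1275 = 9.47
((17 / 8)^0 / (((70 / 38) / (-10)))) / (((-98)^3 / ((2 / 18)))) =19 / 29647548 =0.00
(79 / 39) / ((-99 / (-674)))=53246 / 3861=13.79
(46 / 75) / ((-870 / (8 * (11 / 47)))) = -2024 / 1533375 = -0.00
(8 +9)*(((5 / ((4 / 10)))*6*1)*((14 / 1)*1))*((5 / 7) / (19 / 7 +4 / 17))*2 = 1011500 / 117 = 8645.30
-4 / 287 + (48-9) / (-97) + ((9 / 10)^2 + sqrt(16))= 12232459 / 2783900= 4.39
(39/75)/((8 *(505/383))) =4979/101000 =0.05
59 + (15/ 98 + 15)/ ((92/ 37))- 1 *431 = -3299007/ 9016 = -365.91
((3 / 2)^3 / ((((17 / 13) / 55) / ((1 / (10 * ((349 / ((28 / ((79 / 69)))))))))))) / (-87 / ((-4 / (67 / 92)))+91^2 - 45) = 24509628 / 203330252377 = 0.00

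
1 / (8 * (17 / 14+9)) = 7 / 572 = 0.01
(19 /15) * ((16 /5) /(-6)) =-152 /225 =-0.68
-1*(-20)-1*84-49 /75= -4849 /75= -64.65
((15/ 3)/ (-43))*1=-5/ 43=-0.12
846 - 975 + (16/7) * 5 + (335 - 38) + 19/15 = 18973/105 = 180.70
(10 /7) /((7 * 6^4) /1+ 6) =5 /31773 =0.00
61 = 61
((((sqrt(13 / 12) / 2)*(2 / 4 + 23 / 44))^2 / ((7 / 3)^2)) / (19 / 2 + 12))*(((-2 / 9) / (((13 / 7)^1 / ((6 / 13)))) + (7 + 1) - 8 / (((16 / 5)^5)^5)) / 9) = 143608967373321541322794000951299225 / 67222213255888371454463038357006974976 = 0.00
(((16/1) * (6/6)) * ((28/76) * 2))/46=112/437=0.26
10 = 10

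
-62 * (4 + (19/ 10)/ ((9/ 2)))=-12338/ 45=-274.18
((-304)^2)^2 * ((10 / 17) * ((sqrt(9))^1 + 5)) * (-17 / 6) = -341628682240 / 3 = -113876227413.33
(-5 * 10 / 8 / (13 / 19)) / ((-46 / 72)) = 14.30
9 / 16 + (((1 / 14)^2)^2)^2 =830131345 / 1475789056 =0.56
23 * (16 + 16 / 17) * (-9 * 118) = -7034688 / 17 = -413805.18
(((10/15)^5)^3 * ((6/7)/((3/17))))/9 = 1114112/903981141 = 0.00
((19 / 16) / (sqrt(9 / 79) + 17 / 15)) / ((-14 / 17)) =-6506835 / 4660544 + 218025 *sqrt(79) / 4660544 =-0.98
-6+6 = 0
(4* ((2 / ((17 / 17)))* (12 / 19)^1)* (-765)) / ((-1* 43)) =73440 / 817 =89.89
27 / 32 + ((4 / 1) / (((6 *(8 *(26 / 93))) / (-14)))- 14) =-17.33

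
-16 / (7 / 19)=-304 / 7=-43.43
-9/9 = -1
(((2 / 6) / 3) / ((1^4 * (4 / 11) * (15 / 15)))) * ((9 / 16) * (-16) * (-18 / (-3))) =-33 / 2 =-16.50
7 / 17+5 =92 / 17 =5.41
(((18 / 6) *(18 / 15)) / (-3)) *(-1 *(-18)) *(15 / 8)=-40.50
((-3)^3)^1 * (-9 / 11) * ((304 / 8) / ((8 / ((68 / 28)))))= 78489 / 308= 254.83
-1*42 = -42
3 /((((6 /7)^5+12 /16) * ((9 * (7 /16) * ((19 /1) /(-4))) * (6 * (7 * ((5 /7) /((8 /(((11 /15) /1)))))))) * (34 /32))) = -39337984 /868974975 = -0.05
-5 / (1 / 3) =-15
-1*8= -8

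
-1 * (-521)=521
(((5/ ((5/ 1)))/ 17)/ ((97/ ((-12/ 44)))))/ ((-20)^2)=-0.00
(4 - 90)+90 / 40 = -335 / 4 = -83.75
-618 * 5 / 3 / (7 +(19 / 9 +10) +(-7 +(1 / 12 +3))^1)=-37080 / 547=-67.79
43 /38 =1.13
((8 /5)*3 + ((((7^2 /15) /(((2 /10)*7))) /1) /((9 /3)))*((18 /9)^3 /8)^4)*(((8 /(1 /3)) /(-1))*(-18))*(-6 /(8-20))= 6024 /5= 1204.80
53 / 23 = 2.30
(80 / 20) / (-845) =-0.00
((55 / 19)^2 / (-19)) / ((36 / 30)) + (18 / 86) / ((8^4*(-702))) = -11543724953 / 31409610752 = -0.37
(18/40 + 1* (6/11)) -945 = -207681/220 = -944.00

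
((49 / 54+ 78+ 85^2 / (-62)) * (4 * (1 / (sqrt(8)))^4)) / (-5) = 0.47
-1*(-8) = 8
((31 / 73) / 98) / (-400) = -31 / 2861600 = -0.00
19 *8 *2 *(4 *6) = 7296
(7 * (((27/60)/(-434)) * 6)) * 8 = -0.35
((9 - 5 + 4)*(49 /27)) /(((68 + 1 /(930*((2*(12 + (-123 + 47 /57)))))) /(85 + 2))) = 44262444800 /2382883029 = 18.58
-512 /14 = -256 /7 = -36.57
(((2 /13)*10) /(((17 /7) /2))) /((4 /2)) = 140 /221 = 0.63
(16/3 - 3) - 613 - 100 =-2132/3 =-710.67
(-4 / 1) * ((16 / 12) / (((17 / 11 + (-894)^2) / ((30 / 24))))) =-220 / 26374839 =-0.00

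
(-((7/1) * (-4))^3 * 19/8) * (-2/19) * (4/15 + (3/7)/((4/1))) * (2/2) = -30772/15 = -2051.47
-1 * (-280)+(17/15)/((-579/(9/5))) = 1350983/4825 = 280.00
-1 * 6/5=-6/5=-1.20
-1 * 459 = -459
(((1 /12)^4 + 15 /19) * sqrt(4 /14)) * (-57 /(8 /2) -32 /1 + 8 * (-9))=-21018701 * sqrt(14) /1575936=-49.90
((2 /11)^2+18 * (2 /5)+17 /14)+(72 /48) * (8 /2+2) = 147779 /8470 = 17.45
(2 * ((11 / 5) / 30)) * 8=88 / 75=1.17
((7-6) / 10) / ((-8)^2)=1 / 640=0.00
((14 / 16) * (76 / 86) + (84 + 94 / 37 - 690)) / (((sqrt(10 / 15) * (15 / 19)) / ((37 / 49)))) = -14574881 * sqrt(6) / 50568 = -706.00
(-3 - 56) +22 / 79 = -4639 / 79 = -58.72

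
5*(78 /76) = 195 /38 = 5.13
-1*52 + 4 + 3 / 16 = -765 / 16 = -47.81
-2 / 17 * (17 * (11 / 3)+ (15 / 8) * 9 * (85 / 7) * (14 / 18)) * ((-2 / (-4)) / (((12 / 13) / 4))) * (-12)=4069 / 6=678.17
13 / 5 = 2.60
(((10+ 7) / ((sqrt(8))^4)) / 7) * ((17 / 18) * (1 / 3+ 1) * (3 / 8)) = 289 / 16128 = 0.02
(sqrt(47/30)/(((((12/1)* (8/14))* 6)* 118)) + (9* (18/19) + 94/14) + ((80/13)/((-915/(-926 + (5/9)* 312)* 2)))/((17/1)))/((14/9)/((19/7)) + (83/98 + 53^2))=6517* sqrt(1410)/2667575156160 + 3476709530/634914913139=0.01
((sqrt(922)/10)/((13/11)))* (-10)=-11* sqrt(922)/13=-25.69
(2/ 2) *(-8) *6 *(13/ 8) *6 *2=-936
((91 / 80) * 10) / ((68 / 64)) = 182 / 17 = 10.71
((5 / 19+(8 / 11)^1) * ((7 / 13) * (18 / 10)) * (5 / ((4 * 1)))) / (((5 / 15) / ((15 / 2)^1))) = 27.00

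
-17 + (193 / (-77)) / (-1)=-1116 / 77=-14.49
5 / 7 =0.71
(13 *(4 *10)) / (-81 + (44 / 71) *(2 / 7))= -258440 / 40169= -6.43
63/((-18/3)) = -21/2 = -10.50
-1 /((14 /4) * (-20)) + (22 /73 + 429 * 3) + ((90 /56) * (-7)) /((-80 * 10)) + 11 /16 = 421233151 /327040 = 1288.02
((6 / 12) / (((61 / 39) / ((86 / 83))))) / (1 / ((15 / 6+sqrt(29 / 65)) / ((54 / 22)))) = 473*sqrt(1885) / 227835+30745 / 91134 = 0.43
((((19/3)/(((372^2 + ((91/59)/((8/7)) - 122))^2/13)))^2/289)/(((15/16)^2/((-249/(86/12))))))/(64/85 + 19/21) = -900757723035297906688/588504640059061964819465807947494267435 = -0.00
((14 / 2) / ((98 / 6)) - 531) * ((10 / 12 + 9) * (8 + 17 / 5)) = -2081697 / 35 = -59477.06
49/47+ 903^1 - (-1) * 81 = 46297/47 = 985.04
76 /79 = 0.96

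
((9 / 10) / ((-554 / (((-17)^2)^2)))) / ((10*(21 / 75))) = -751689 / 15512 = -48.46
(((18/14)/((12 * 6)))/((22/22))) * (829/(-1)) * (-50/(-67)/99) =-0.11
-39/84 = -13/28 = -0.46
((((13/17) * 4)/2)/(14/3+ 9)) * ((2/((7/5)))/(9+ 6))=52/4879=0.01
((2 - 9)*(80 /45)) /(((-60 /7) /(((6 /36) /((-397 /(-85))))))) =1666 /32157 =0.05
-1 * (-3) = 3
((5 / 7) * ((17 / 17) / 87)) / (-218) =-5 / 132762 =-0.00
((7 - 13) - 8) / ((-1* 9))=14 / 9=1.56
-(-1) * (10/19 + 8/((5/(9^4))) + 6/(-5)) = 997208/95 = 10496.93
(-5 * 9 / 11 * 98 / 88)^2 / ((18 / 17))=19.60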